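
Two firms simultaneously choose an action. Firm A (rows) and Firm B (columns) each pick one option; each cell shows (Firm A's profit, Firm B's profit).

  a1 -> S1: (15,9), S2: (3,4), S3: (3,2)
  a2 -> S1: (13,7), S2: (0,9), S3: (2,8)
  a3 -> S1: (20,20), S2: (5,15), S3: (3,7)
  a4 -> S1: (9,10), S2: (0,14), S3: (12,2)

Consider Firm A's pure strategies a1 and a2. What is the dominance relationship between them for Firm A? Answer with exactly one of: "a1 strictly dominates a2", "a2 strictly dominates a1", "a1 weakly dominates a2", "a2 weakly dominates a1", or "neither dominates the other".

a1's payoffs vs a2's, by Firm B's action — S1: 15>13, S2: 3>0, S3: 3>2.
a1 gives a strictly higher payoff against each choice by Firm B, so a1 strictly dominates a2.

a1 strictly dominates a2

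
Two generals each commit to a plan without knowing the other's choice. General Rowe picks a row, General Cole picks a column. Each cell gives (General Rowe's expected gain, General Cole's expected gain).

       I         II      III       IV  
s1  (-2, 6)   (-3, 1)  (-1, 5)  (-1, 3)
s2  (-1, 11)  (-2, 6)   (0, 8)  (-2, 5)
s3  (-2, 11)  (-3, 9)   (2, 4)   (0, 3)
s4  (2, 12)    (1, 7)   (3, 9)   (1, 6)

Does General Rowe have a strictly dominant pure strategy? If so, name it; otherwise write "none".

s4 vs s1: I: 2>-2, II: 1>-3, III: 3>-1, IV: 1>-1.
s4 vs s2: I: 2>-1, II: 1>-2, III: 3>0, IV: 1>-2.
s4 vs s3: I: 2>-2, II: 1>-3, III: 3>2, IV: 1>0.
s4 strictly beats every other strategy against every opponent action, so it is strictly dominant.

s4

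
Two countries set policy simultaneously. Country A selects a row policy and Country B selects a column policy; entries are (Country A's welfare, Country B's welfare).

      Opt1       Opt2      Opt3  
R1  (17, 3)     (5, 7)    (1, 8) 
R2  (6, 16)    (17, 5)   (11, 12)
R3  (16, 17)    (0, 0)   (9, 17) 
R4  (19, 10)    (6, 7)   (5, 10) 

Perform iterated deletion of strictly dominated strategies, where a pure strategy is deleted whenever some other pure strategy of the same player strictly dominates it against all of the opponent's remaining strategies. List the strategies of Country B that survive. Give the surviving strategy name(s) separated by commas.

Opt1, Opt3

For Country A, R4 strictly dominates R1 on the remaining columns (Opt1: 19>17, Opt2: 6>5, Opt3: 5>1); eliminate R1.
Column Opt2 is eliminated: Opt1 beats it against every remaining row (R2: 16>5, R3: 17>0, R4: 10>7).
Among the remaining strategies, none is strictly dominated by another pure strategy of the same player, so the elimination stops.
Surviving strategies — Country A: {R2, R3, R4}; Country B: {Opt1, Opt3}.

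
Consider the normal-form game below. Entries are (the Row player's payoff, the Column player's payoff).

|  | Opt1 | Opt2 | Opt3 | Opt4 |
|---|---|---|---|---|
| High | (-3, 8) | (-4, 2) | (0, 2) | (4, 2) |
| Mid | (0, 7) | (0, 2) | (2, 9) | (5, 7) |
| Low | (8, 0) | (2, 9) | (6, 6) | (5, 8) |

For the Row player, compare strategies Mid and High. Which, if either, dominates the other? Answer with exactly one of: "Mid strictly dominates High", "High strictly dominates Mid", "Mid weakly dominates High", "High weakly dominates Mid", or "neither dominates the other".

Mid strictly dominates High

Mid's payoffs vs High's, by the Column player's action — Opt1: 0>-3, Opt2: 0>-4, Opt3: 2>0, Opt4: 5>4.
Mid gives a strictly higher payoff against every action of the Column player, so Mid strictly dominates High.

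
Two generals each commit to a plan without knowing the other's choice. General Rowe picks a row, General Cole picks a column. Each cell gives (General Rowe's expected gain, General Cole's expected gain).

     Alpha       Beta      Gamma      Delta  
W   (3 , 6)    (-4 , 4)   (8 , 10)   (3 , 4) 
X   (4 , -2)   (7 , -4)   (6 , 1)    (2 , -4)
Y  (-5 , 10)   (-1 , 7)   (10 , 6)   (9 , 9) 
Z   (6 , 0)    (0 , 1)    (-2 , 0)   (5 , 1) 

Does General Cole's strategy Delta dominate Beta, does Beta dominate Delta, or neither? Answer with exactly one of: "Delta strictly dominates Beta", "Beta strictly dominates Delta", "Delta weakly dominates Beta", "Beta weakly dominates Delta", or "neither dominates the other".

Delta weakly dominates Beta

Compare Delta to Beta across each choice by General Rowe: W: 4=4, X: -4=-4, Y: 9>7, Z: 1=1.
Delta is at least as good everywhere and strictly better somewhere (tied only at W, X, Z), so Delta weakly but not strictly dominates Beta.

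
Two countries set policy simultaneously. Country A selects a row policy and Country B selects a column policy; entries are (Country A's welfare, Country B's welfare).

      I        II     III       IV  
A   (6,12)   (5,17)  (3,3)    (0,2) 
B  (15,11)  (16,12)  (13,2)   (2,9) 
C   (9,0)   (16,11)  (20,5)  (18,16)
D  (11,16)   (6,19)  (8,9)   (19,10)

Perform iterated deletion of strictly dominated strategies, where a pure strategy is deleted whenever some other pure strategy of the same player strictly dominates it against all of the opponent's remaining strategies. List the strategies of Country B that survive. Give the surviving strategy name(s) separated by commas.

Country A's strategy A is strictly dominated by B (I: 15>6, II: 16>5, III: 13>3, IV: 2>0) and is removed.
Country B's strategy I is strictly dominated by II (B: 12>11, C: 11>0, D: 19>16) and is removed.
Country B's strategy III is strictly dominated by II (B: 12>2, C: 11>5, D: 19>9) and is removed.
Among the remaining strategies, none is strictly dominated by another pure strategy of the same player, so the elimination stops.
Surviving strategies — Country A: {B, C, D}; Country B: {II, IV}.

II, IV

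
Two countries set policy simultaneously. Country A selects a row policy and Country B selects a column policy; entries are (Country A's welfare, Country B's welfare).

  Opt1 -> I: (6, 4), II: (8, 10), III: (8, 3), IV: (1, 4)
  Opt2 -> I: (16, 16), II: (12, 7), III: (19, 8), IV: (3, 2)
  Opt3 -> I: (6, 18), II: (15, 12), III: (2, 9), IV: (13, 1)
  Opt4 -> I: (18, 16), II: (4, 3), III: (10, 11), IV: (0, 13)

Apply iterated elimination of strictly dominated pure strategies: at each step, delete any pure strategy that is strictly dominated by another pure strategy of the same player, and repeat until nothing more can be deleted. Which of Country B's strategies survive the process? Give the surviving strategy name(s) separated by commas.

Row Opt1 is eliminated: Opt2 beats it against every remaining column (I: 16>6, II: 12>8, III: 19>8, IV: 3>1).
Column II is eliminated: I beats it against every remaining row (Opt2: 16>7, Opt3: 18>12, Opt4: 16>3).
Column III is eliminated: I beats it against every remaining row (Opt2: 16>8, Opt3: 18>9, Opt4: 16>11).
Country B's strategy IV is strictly dominated by I (Opt2: 16>2, Opt3: 18>1, Opt4: 16>13) and is removed.
For Country A, Opt4 strictly dominates Opt2 on the remaining columns (I: 18>16); eliminate Opt2.
Row Opt3 is eliminated: Opt4 beats it against every remaining column (I: 18>6).
Among the remaining strategies, none is strictly dominated by another pure strategy of the same player, so the elimination stops.
Surviving strategies — Country A: {Opt4}; Country B: {I}.

I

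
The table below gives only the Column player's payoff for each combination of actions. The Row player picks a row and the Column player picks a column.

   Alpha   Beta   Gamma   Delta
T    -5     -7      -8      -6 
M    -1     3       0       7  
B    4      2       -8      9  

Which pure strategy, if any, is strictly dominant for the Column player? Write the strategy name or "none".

none

Alpha fails to dominate Beta at M (-1<3).
Beta fails to dominate Alpha at T (-7<-5).
Gamma fails to dominate Alpha at T (-8<-5).
Delta fails to dominate Alpha at T (-6<-5).
No single strategy dominates all the others.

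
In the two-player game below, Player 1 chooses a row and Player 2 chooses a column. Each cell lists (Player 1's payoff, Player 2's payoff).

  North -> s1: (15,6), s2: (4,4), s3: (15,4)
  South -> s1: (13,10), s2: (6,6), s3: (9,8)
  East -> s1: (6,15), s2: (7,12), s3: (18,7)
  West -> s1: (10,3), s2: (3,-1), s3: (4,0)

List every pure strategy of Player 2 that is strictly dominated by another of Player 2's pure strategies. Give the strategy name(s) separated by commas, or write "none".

s2, s3

Nothing dominates s1: s2 at North (6>4); s3 at North (6>4).
s2: dominated, since s1 does at least as well everywhere (North: 6>4, South: 10>6, East: 15>12, West: 3>-1).
s3 is strictly dominated by s1 (North: 6>4, South: 10>8, East: 15>7, West: 3>0).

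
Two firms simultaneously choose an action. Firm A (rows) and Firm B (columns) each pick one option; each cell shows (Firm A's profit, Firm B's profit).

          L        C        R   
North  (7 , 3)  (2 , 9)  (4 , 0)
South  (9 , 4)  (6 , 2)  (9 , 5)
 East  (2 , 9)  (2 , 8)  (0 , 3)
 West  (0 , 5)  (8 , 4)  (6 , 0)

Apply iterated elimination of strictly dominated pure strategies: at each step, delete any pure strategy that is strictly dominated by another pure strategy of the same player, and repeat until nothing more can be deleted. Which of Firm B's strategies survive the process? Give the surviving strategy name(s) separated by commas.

Row North is eliminated: South beats it against every remaining column (L: 9>7, C: 6>2, R: 9>4).
Firm A's strategy East is strictly dominated by South (L: 9>2, C: 6>2, R: 9>0) and is removed.
Firm B's strategy C is strictly dominated by L (South: 4>2, West: 5>4) and is removed.
For Firm A, South strictly dominates West on the remaining columns (L: 9>0, R: 9>6); eliminate West.
Column L is eliminated: R beats it against every remaining row (South: 5>4).
Among the remaining strategies, none is strictly dominated by another pure strategy of the same player, so the elimination stops.
Surviving strategies — Firm A: {South}; Firm B: {R}.

R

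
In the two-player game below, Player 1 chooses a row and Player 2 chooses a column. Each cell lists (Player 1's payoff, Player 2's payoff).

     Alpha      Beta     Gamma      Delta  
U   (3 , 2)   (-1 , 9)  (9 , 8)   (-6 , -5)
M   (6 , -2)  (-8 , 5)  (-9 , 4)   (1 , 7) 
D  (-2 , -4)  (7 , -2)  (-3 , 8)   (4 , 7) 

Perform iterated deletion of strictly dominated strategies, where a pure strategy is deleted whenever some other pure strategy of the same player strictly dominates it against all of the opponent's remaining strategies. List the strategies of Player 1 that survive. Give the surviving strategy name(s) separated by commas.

U, D

For Player 2, Beta strictly dominates Alpha on the remaining rows (U: 9>2, M: 5>-2, D: -2>-4); eliminate Alpha.
Row M is eliminated: D beats it against every remaining column (Beta: 7>-8, Gamma: -3>-9, Delta: 4>1).
Player 2's strategy Delta is strictly dominated by Gamma (U: 8>-5, D: 8>7) and is removed.
Among the remaining strategies, none is strictly dominated by another pure strategy of the same player, so the elimination stops.
Surviving strategies — Player 1: {U, D}; Player 2: {Beta, Gamma}.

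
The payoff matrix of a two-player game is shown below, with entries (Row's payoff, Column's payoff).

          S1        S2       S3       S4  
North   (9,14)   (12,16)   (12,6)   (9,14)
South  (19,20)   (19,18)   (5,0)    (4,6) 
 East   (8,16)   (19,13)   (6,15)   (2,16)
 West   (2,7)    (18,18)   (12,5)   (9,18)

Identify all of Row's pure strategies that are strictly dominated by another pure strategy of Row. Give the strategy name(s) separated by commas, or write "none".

North: no other strategy beats it everywhere (South at S3 (12>5); East at S1 (9>8); West at S1 (9>2)).
South: no other strategy beats it everywhere (North at S1 (19>9); East at S1 (19>8); West at S1 (19>2)).
East is not dominated — it holds its own against North at S2 (19>12); South at S2 (19=19); West at S1 (8>2).
West is not dominated — it holds its own against North at S2 (18>12); South at S3 (12>5); East at S3 (12>6).

none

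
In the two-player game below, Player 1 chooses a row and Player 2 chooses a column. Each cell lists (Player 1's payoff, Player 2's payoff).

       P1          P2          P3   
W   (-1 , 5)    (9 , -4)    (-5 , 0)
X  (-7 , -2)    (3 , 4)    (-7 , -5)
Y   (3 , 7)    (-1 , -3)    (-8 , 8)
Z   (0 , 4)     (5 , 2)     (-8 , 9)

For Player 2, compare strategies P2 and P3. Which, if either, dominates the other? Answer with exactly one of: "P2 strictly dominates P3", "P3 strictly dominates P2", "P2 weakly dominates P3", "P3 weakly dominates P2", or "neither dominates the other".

neither dominates the other

Compare P2 to P3 across each opponent action: W: -4<0, X: 4>-5, Y: -3<8, Z: 2<9.
P2 does better at X but worse at W, Y, Z; neither strategy dominates the other.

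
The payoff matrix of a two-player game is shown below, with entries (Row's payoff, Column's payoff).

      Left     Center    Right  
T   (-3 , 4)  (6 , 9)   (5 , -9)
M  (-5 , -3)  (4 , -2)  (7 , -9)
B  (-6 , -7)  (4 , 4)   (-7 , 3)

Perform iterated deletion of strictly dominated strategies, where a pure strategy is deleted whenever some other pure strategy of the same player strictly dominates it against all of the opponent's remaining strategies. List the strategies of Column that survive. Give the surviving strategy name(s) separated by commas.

Center

For Row, T strictly dominates B on the remaining columns (Left: -3>-6, Center: 6>4, Right: 5>-7); eliminate B.
For Column, Center strictly dominates Left on the remaining rows (T: 9>4, M: -2>-3); eliminate Left.
Column Right is eliminated: Center beats it against every remaining row (T: 9>-9, M: -2>-9).
Row M is eliminated: T beats it against every remaining column (Center: 6>4).
Among the remaining strategies, none is strictly dominated by another pure strategy of the same player, so the elimination stops.
Surviving strategies — Row: {T}; Column: {Center}.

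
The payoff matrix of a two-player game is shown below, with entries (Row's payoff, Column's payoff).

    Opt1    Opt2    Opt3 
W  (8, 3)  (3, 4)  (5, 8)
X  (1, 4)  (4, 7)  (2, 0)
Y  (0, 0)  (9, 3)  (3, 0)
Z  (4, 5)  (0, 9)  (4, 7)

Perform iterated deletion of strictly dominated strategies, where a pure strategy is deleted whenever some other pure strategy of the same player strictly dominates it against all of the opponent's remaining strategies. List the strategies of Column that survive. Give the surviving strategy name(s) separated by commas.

For Row, W strictly dominates Z on the remaining columns (Opt1: 8>4, Opt2: 3>0, Opt3: 5>4); eliminate Z.
Column Opt1 is eliminated: Opt2 beats it against every remaining row (W: 4>3, X: 7>4, Y: 3>0).
For Row, Y strictly dominates X on the remaining columns (Opt2: 9>4, Opt3: 3>2); eliminate X.
Among the remaining strategies, none is strictly dominated by another pure strategy of the same player, so the elimination stops.
Surviving strategies — Row: {W, Y}; Column: {Opt2, Opt3}.

Opt2, Opt3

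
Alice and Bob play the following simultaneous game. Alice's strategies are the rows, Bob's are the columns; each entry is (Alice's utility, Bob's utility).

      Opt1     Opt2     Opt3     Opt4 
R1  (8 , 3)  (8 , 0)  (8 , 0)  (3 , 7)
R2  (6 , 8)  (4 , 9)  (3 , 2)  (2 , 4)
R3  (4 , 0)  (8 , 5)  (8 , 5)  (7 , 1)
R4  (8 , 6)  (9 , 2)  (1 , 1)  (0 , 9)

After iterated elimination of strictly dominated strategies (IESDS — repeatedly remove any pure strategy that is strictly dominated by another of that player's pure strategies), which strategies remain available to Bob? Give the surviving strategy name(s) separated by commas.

Opt2, Opt3, Opt4

Alice's strategy R2 is strictly dominated by R1 (Opt1: 8>6, Opt2: 8>4, Opt3: 8>3, Opt4: 3>2) and is removed.
Column Opt1 is eliminated: Opt4 beats it against every remaining row (R1: 7>3, R3: 1>0, R4: 9>6).
Among the remaining strategies, none is strictly dominated by another pure strategy of the same player, so the elimination stops.
Surviving strategies — Alice: {R1, R3, R4}; Bob: {Opt2, Opt3, Opt4}.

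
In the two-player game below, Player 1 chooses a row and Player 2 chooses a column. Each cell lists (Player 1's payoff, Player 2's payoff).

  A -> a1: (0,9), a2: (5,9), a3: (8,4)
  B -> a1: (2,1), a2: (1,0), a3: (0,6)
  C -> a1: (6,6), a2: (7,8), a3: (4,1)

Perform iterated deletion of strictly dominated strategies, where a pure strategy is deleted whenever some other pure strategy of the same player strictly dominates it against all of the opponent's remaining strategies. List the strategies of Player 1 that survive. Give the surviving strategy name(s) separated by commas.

C

For Player 1, C strictly dominates B on the remaining columns (a1: 6>2, a2: 7>1, a3: 4>0); eliminate B.
For Player 2, a1 strictly dominates a3 on the remaining rows (A: 9>4, C: 6>1); eliminate a3.
Row A is eliminated: C beats it against every remaining column (a1: 6>0, a2: 7>5).
For Player 2, a2 strictly dominates a1 on the remaining rows (C: 8>6); eliminate a1.
Among the remaining strategies, none is strictly dominated by another pure strategy of the same player, so the elimination stops.
Surviving strategies — Player 1: {C}; Player 2: {a2}.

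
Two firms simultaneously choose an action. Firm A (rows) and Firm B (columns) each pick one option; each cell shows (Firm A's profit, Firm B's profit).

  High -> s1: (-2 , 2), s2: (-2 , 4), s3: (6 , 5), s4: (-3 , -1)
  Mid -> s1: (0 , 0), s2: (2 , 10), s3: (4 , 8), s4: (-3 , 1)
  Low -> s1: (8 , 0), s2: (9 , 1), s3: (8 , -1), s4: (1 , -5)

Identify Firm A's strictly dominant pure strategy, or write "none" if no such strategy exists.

Low vs High: s1: 8>-2, s2: 9>-2, s3: 8>6, s4: 1>-3.
Low vs Mid: s1: 8>0, s2: 9>2, s3: 8>4, s4: 1>-3.
Low strictly beats every other strategy against every opponent action, so it is strictly dominant.

Low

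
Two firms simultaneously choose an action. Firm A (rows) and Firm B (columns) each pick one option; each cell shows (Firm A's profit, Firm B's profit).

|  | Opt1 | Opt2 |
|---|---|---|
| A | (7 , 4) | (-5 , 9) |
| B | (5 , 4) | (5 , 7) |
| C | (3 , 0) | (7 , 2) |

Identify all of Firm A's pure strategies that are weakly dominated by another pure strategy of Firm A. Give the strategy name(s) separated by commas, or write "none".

Nothing dominates A: B at Opt1 (7>5); C at Opt1 (7>3).
B is not dominated — it holds its own against A at Opt2 (5>-5); C at Opt1 (5>3).
C is not dominated — it holds its own against A at Opt2 (7>-5); B at Opt2 (7>5).

none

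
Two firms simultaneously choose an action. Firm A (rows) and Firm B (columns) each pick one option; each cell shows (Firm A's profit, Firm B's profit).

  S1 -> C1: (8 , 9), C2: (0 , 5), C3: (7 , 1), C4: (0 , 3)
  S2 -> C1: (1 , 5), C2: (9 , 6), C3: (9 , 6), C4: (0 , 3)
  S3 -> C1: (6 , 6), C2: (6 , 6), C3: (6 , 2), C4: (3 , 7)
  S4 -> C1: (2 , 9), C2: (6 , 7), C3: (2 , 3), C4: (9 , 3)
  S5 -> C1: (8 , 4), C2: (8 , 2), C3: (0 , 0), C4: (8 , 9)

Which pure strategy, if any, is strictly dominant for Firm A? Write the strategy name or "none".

none

S1 fails to dominate S2 at C2 (0<9).
S2 fails to dominate S1 at C1 (1<8).
S3 fails to dominate S1 at C1 (6<8).
S4 fails to dominate S1 at C1 (2<8).
S5 fails to dominate S1 at C1 (8=8).
No single strategy dominates all the others.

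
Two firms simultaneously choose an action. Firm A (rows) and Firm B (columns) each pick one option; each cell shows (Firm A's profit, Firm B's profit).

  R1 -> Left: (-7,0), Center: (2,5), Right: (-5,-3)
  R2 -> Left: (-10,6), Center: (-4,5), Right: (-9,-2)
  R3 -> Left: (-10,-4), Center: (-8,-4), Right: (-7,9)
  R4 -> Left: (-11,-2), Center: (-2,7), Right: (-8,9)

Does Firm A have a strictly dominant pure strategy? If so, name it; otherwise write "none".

R1 vs R2: Left: -7>-10, Center: 2>-4, Right: -5>-9.
R1 vs R3: Left: -7>-10, Center: 2>-8, Right: -5>-7.
R1 vs R4: Left: -7>-11, Center: 2>-2, Right: -5>-8.
R1 strictly beats every other strategy against every opponent action, so it is strictly dominant.

R1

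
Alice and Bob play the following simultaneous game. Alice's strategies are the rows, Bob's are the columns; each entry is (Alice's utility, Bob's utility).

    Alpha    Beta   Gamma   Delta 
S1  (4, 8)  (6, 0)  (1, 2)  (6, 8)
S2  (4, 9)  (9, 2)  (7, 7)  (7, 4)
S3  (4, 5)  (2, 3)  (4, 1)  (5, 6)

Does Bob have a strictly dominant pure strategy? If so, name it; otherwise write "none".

Alpha fails to dominate Delta at S1 (8=8).
Beta fails to dominate Alpha at S1 (0<8).
Gamma fails to dominate Alpha at S1 (2<8).
Delta fails to dominate Alpha at S1 (8=8).
No single strategy dominates all the others.

none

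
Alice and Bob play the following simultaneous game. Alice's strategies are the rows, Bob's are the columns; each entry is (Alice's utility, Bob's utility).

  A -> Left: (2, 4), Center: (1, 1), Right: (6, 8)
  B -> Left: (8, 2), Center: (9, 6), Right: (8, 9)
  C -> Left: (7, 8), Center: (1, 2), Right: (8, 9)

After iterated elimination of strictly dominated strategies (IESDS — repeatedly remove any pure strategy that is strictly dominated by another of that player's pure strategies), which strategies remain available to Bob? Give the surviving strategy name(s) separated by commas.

Alice's strategy A is strictly dominated by B (Left: 8>2, Center: 9>1, Right: 8>6) and is removed.
Column Left is eliminated: Right beats it against every remaining row (B: 9>2, C: 9>8).
Column Center is eliminated: Right beats it against every remaining row (B: 9>6, C: 9>2).
Among the remaining strategies, none is strictly dominated by another pure strategy of the same player, so the elimination stops.
Surviving strategies — Alice: {B, C}; Bob: {Right}.

Right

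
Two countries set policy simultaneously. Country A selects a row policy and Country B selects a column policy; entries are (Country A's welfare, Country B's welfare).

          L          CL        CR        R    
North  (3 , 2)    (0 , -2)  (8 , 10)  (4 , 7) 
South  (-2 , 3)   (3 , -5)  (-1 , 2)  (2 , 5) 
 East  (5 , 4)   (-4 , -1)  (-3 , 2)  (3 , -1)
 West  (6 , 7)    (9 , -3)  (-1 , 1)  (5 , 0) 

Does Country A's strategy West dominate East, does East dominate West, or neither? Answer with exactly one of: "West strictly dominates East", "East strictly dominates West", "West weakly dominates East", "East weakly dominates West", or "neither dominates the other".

West strictly dominates East

West's payoffs vs East's, by Country B's action — L: 6>5, CL: 9>-4, CR: -1>-3, R: 5>3.
West gives a strictly higher payoff against every action of Country B, so West strictly dominates East.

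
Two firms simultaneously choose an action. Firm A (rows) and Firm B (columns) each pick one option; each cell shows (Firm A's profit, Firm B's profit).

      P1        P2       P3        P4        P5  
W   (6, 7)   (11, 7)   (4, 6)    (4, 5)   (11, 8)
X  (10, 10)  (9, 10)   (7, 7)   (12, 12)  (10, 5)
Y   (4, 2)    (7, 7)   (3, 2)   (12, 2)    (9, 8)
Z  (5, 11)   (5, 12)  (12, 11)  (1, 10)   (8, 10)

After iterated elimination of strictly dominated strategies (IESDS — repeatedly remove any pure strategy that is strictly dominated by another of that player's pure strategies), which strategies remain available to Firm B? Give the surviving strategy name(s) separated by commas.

Firm B's strategy P3 is strictly dominated by P2 (W: 7>6, X: 10>7, Y: 7>2, Z: 12>11) and is removed.
For Firm A, W strictly dominates Z on the remaining columns (P1: 6>5, P2: 11>5, P4: 4>1, P5: 11>8); eliminate Z.
Among the remaining strategies, none is strictly dominated by another pure strategy of the same player, so the elimination stops.
Surviving strategies — Firm A: {W, X, Y}; Firm B: {P1, P2, P4, P5}.

P1, P2, P4, P5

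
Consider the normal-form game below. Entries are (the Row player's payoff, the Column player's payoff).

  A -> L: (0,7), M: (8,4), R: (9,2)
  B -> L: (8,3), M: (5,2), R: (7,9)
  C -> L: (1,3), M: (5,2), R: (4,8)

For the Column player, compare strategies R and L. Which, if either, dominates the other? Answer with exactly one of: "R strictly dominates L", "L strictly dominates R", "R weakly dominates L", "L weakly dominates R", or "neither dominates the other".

neither dominates the other

R's payoffs vs L's, by the Row player's action — A: 2<7, B: 9>3, C: 8>3.
R does better at B, C but worse at A; neither strategy dominates the other.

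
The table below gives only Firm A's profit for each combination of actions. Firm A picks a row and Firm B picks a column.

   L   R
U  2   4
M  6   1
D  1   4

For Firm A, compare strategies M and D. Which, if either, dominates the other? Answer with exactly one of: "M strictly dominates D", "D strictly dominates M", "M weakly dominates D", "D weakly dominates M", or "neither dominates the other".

Compare M to D across each opponent action: L: 6>1, R: 1<4.
M does better at L but worse at R; neither strategy dominates the other.

neither dominates the other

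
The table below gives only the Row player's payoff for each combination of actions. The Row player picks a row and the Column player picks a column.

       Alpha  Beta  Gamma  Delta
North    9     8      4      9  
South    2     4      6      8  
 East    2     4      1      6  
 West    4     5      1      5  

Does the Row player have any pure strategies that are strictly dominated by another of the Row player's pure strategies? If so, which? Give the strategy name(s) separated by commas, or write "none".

North: no other strategy beats it everywhere (South at Alpha (9>2); East at Alpha (9>2); West at Alpha (9>4)).
South: no other strategy beats it everywhere (North at Gamma (6>4); East at Alpha (2=2); West at Gamma (6>1)).
East: dominated, since North does at least as well everywhere (Alpha: 9>2, Beta: 8>4, Gamma: 4>1, Delta: 9>6).
West is strictly dominated by North (Alpha: 9>4, Beta: 8>5, Gamma: 4>1, Delta: 9>5).

East, West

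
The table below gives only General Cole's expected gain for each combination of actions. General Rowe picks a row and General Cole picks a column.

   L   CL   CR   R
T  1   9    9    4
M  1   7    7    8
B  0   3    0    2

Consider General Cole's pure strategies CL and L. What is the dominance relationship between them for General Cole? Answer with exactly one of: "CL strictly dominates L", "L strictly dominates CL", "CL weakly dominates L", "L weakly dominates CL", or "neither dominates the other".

Compare CL to L across each choice by General Rowe: T: 9>1, M: 7>1, B: 3>0.
Every comparison favours CL, so CL strictly dominates L.

CL strictly dominates L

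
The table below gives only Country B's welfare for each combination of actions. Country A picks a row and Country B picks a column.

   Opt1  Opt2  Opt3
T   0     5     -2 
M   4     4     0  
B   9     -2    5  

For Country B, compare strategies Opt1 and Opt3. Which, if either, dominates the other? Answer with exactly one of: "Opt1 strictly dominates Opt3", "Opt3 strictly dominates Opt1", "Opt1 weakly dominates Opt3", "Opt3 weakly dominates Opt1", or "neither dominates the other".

Opt1's payoffs vs Opt3's, by Country A's action — T: 0>-2, M: 4>0, B: 9>5.
Every comparison favours Opt1, so Opt1 strictly dominates Opt3.

Opt1 strictly dominates Opt3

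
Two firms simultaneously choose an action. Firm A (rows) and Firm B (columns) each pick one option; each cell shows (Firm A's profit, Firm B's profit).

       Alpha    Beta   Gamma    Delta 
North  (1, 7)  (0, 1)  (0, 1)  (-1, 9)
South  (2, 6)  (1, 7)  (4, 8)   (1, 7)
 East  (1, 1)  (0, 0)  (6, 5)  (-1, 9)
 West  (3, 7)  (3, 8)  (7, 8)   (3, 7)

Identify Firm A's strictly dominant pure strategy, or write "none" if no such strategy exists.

West vs North: Alpha: 3>1, Beta: 3>0, Gamma: 7>0, Delta: 3>-1.
West vs South: Alpha: 3>2, Beta: 3>1, Gamma: 7>4, Delta: 3>1.
West vs East: Alpha: 3>1, Beta: 3>0, Gamma: 7>6, Delta: 3>-1.
West strictly beats every other strategy against every opponent action, so it is strictly dominant.

West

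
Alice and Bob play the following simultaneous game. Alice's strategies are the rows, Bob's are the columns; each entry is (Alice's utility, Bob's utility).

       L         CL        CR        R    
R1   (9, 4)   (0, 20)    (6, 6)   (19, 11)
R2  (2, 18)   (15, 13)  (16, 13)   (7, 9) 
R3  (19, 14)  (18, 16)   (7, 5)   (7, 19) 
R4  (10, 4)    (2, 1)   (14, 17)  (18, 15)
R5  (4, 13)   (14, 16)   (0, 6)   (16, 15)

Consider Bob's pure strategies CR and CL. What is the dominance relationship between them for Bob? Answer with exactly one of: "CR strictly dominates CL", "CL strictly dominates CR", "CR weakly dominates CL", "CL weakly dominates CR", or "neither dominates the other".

CR's payoffs vs CL's, by Alice's action — R1: 6<20, R2: 13=13, R3: 5<16, R4: 17>1, R5: 6<16.
CR does better at R4 but worse at R1, R3, R5; neither strategy dominates the other.

neither dominates the other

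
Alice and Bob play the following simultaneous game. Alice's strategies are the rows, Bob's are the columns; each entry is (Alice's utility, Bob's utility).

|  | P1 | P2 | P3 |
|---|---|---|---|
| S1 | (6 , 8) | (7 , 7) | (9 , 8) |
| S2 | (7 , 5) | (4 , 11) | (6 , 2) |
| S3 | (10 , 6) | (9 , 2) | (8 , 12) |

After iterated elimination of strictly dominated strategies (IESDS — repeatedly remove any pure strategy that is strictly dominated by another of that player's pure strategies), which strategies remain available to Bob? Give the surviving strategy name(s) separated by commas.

P1, P3

Row S2 is eliminated: S3 beats it against every remaining column (P1: 10>7, P2: 9>4, P3: 8>6).
Column P2 is eliminated: P1 beats it against every remaining row (S1: 8>7, S3: 6>2).
Among the remaining strategies, none is strictly dominated by another pure strategy of the same player, so the elimination stops.
Surviving strategies — Alice: {S1, S3}; Bob: {P1, P3}.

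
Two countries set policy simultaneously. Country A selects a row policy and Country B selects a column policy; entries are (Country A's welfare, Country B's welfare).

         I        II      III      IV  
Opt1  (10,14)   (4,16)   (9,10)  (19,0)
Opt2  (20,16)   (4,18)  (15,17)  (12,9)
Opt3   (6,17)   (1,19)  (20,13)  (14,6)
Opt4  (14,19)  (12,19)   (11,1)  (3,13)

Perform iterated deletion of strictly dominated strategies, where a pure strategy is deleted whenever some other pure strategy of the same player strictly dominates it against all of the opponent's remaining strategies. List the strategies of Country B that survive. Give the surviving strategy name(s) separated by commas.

I, II

Country B's strategy III is strictly dominated by II (Opt1: 16>10, Opt2: 18>17, Opt3: 19>13, Opt4: 19>1) and is removed.
Country A's strategy Opt3 is strictly dominated by Opt1 (I: 10>6, II: 4>1, IV: 19>14) and is removed.
Column IV is eliminated: I beats it against every remaining row (Opt1: 14>0, Opt2: 16>9, Opt4: 19>13).
For Country A, Opt4 strictly dominates Opt1 on the remaining columns (I: 14>10, II: 12>4); eliminate Opt1.
Among the remaining strategies, none is strictly dominated by another pure strategy of the same player, so the elimination stops.
Surviving strategies — Country A: {Opt2, Opt4}; Country B: {I, II}.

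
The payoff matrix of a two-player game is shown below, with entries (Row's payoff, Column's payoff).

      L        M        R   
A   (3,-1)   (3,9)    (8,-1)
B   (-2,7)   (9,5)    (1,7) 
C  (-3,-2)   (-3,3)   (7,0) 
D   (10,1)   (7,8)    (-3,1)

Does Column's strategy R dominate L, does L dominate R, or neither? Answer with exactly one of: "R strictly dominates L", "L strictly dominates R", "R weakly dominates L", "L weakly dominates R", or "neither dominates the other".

R's payoffs vs L's, by Row's action — A: -1=-1, B: 7=7, C: 0>-2, D: 1=1.
R is at least as good everywhere and strictly better somewhere (tied only at A, B, D), so R weakly but not strictly dominates L.

R weakly dominates L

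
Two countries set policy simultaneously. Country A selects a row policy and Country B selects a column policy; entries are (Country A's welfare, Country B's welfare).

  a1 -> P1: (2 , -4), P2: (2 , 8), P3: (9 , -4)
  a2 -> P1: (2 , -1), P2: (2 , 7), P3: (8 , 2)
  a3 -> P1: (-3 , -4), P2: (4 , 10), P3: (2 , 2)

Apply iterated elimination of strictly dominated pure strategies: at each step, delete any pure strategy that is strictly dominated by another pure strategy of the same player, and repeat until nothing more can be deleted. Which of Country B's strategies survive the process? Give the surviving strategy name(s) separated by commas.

P2

For Country B, P2 strictly dominates P1 on the remaining rows (a1: 8>-4, a2: 7>-1, a3: 10>-4); eliminate P1.
Column P3 is eliminated: P2 beats it against every remaining row (a1: 8>-4, a2: 7>2, a3: 10>2).
Row a1 is eliminated: a3 beats it against every remaining column (P2: 4>2).
For Country A, a3 strictly dominates a2 on the remaining columns (P2: 4>2); eliminate a2.
Among the remaining strategies, none is strictly dominated by another pure strategy of the same player, so the elimination stops.
Surviving strategies — Country A: {a3}; Country B: {P2}.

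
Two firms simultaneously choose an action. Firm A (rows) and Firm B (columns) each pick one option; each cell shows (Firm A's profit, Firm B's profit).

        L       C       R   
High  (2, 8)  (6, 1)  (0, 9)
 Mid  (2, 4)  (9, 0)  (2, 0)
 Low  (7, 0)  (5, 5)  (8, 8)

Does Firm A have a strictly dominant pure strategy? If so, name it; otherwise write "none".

High fails to dominate Mid at L (2=2).
Mid fails to dominate High at L (2=2).
Low fails to dominate High at C (5<6).
No single strategy dominates all the others.

none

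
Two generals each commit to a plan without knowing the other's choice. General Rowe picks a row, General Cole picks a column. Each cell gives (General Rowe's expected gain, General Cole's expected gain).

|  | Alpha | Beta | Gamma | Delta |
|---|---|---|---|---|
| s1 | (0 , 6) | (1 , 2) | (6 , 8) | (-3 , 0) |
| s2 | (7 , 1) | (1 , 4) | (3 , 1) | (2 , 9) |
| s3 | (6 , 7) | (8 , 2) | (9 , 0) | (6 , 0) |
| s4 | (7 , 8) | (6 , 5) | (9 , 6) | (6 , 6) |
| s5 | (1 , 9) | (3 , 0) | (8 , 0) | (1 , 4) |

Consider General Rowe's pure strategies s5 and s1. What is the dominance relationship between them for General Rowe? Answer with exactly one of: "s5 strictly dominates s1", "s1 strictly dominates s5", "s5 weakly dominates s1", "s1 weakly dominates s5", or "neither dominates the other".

s5's payoffs vs s1's, by General Cole's action — Alpha: 1>0, Beta: 3>1, Gamma: 8>6, Delta: 1>-3.
s5 gives a strictly higher payoff against each choice by General Cole, so s5 strictly dominates s1.

s5 strictly dominates s1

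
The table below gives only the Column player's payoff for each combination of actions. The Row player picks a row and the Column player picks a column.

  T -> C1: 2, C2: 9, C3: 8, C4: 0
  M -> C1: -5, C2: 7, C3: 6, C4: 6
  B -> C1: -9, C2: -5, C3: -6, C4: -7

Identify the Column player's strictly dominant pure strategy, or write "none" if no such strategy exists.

C2 vs C1: T: 9>2, M: 7>-5, B: -5>-9.
C2 vs C3: T: 9>8, M: 7>6, B: -5>-6.
C2 vs C4: T: 9>0, M: 7>6, B: -5>-7.
C2 strictly beats every other strategy against every opponent action, so it is strictly dominant.

C2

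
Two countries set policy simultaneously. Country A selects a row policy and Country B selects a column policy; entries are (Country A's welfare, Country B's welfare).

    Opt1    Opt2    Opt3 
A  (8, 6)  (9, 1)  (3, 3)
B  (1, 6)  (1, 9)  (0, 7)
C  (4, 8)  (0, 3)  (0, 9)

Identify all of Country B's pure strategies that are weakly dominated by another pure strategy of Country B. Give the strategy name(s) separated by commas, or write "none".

none

Opt1: no other strategy beats it everywhere (Opt2 at A (6>1); Opt3 at A (6>3)).
Opt2 is not dominated — it holds its own against Opt1 at B (9>6); Opt3 at B (9>7).
Opt3 is not dominated — it holds its own against Opt1 at B (7>6); Opt2 at A (3>1).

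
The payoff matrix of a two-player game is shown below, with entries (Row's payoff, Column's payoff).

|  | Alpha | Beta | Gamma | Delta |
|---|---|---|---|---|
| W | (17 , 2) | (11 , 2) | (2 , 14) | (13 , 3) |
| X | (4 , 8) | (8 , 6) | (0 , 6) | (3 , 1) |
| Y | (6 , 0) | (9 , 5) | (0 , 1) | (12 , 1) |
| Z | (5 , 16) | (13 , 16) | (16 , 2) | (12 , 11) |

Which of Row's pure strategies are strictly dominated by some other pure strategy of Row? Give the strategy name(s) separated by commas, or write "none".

X, Y

Nothing dominates W: X at Alpha (17>4); Y at Alpha (17>6); Z at Alpha (17>5).
X: dominated, since W does at least as well everywhere (Alpha: 17>4, Beta: 11>8, Gamma: 2>0, Delta: 13>3).
W strictly dominates Y — Alpha: 17>6, Beta: 11>9, Gamma: 2>0, Delta: 13>12.
Z: no other strategy beats it everywhere (W at Beta (13>11); X at Alpha (5>4); Y at Beta (13>9)).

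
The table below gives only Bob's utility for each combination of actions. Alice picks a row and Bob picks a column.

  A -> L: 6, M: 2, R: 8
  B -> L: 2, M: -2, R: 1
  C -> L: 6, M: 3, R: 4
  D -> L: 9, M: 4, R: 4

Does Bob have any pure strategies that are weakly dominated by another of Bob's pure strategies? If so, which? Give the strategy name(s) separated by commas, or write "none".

M

Nothing dominates L: M at A (6>2); R at B (2>1).
M: dominated, since L does at least as well everywhere (A: 6>2, B: 2>-2, C: 6>3, D: 9>4).
R is not dominated — it holds its own against L at A (8>6); M at A (8>2).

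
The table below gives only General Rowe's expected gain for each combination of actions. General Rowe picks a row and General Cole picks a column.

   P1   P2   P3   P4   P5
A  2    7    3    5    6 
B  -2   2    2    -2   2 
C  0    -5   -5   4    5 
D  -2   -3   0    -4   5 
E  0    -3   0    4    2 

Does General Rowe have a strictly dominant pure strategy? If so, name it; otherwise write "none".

A vs B: P1: 2>-2, P2: 7>2, P3: 3>2, P4: 5>-2, P5: 6>2.
A vs C: P1: 2>0, P2: 7>-5, P3: 3>-5, P4: 5>4, P5: 6>5.
A vs D: P1: 2>-2, P2: 7>-3, P3: 3>0, P4: 5>-4, P5: 6>5.
A vs E: P1: 2>0, P2: 7>-3, P3: 3>0, P4: 5>4, P5: 6>2.
A strictly beats every other strategy against every opponent action, so it is strictly dominant.

A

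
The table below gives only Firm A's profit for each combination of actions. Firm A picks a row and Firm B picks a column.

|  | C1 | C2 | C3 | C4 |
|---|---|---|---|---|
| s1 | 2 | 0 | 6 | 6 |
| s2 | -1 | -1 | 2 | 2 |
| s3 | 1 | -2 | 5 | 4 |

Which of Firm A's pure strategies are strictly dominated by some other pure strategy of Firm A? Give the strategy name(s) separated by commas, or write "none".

s1 is not dominated — it holds its own against s2 at C1 (2>-1); s3 at C1 (2>1).
s2 is strictly dominated by s1 (C1: 2>-1, C2: 0>-1, C3: 6>2, C4: 6>2).
s3: dominated, since s1 does at least as well everywhere (C1: 2>1, C2: 0>-2, C3: 6>5, C4: 6>4).

s2, s3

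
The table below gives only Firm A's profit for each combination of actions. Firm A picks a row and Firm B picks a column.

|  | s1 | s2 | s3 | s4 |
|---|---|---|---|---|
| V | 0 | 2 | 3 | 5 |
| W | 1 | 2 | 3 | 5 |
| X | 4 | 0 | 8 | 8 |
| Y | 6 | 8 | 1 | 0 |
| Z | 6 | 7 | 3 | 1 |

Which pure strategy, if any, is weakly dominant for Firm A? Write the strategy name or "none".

V fails to dominate W at s1 (0<1).
W fails to dominate X at s1 (1<4).
X fails to dominate V at s2 (0<2).
Y fails to dominate V at s3 (1<3).
Z fails to dominate V at s4 (1<5).
No single strategy dominates all the others.

none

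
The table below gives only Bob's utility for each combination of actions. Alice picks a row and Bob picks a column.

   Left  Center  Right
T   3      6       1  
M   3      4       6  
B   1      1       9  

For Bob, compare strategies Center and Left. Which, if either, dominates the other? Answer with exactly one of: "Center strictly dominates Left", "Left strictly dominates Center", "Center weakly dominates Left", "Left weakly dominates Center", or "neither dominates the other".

Center weakly dominates Left

Center's payoffs vs Left's, by Alice's action — T: 6>3, M: 4>3, B: 1=1.
Center is at least as good everywhere and strictly better somewhere (tied only at B), so Center weakly but not strictly dominates Left.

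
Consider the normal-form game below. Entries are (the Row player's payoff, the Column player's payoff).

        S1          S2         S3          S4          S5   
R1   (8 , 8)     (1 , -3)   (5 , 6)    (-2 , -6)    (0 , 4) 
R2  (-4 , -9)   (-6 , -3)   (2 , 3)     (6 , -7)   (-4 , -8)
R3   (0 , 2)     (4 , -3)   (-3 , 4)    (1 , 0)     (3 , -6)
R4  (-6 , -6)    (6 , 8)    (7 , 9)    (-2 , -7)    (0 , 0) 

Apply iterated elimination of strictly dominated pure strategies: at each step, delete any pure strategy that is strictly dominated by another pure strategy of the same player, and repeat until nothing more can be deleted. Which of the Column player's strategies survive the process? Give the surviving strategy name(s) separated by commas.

Column S2 is eliminated: S3 beats it against every remaining row (R1: 6>-3, R2: 3>-3, R3: 4>-3, R4: 9>8).
The Column player's strategy S4 is strictly dominated by S3 (R1: 6>-6, R2: 3>-7, R3: 4>0, R4: 9>-7) and is removed.
Row R2 is eliminated: R1 beats it against every remaining column (S1: 8>-4, S3: 5>2, S5: 0>-4).
The Column player's strategy S5 is strictly dominated by S3 (R1: 6>4, R3: 4>-6, R4: 9>0) and is removed.
For the Row player, R1 strictly dominates R3 on the remaining columns (S1: 8>0, S3: 5>-3); eliminate R3.
Among the remaining strategies, none is strictly dominated by another pure strategy of the same player, so the elimination stops.
Surviving strategies — the Row player: {R1, R4}; the Column player: {S1, S3}.

S1, S3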